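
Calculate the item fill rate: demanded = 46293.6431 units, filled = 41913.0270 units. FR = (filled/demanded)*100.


FR = 41913.0270 / 46293.6431 * 100 = 90.5373

90.5373%


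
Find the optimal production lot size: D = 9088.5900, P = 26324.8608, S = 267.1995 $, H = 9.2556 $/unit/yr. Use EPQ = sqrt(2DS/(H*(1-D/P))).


1 - D/P = 1 - 0.3452 = 0.6548
H*(1-D/P) = 6.0601
2DS = 4856933.4074
EPQ = sqrt(801457.2212) = 895.2414

895.2414 units


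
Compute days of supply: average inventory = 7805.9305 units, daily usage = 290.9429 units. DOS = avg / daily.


DOS = 7805.9305 / 290.9429 = 26.8298

26.8298 days


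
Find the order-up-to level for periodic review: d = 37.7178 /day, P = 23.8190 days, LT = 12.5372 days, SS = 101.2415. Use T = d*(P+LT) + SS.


P + LT = 36.3562
d*(P+LT) = 37.7178 * 36.3562 = 1371.2759
T = 1371.2759 + 101.2415 = 1472.5174

1472.5174 units


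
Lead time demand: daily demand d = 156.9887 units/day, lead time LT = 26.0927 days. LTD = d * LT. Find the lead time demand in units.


LTD = 156.9887 * 26.0927 = 4096.2591

4096.2591 units


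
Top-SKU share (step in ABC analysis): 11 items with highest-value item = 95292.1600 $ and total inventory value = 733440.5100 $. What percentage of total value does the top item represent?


Top item = 95292.1600
Total = 733440.5100
Percentage = 95292.1600 / 733440.5100 * 100 = 12.9925

12.9925%


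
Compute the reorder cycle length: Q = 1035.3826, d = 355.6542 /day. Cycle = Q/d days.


Cycle = 1035.3826 / 355.6542 = 2.9112

2.9112 days


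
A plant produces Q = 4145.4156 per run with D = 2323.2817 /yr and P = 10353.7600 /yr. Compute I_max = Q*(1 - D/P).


D/P = 0.2244
1 - D/P = 0.7756
I_max = 4145.4156 * 0.7756 = 3215.2252

3215.2252 units


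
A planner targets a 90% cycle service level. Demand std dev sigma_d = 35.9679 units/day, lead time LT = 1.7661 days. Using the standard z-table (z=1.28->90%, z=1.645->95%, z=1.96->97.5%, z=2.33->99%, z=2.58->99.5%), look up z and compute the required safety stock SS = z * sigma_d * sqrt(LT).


From the table, SL = 90% corresponds to z = 1.28
sqrt(LT) = sqrt(1.7661) = 1.3289
SS = 1.28 * 35.9679 * 1.3289 = 61.1833

61.1833 units


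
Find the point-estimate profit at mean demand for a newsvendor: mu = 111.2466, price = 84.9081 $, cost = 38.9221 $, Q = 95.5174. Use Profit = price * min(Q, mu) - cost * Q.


Sales at mu = min(95.5174, 111.2466) = 95.5174
Revenue = 84.9081 * 95.5174 = 8110.2010
Total cost = 38.9221 * 95.5174 = 3717.7378
Profit = 8110.2010 - 3717.7378 = 4392.4632

4392.4632 $


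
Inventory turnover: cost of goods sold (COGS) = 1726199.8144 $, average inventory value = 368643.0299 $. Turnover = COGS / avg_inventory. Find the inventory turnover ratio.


Turnover = 1726199.8144 / 368643.0299 = 4.6826

4.6826


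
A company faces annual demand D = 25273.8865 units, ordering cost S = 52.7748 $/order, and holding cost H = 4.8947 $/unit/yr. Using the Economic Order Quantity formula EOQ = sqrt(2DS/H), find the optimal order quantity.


2*D*S = 2 * 25273.8865 * 52.7748 = 2667648.6105
2*D*S/H = 545007.5818
EOQ = sqrt(545007.5818) = 738.2463

738.2463 units


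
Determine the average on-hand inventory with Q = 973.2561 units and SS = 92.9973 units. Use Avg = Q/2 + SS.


Q/2 = 486.6280
Avg = 486.6280 + 92.9973 = 579.6254

579.6254 units


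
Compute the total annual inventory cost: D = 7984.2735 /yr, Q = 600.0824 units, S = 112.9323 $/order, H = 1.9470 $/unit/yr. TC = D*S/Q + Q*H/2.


Ordering cost = D*S/Q = 1502.5976
Holding cost = Q*H/2 = 584.1802
TC = 1502.5976 + 584.1802 = 2086.7778

2086.7778 $/yr


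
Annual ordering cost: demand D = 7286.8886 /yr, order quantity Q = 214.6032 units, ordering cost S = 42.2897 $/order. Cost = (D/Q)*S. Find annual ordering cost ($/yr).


Number of orders = D/Q = 33.9552
Cost = 33.9552 * 42.2897 = 1435.9540

1435.9540 $/yr


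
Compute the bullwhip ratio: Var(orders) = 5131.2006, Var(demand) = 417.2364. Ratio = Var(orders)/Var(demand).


BW = 5131.2006 / 417.2364 = 12.2981

12.2981


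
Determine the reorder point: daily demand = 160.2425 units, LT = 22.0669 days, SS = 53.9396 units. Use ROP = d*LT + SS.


d*LT = 160.2425 * 22.0669 = 3536.0552
ROP = 3536.0552 + 53.9396 = 3589.9948

3589.9948 units


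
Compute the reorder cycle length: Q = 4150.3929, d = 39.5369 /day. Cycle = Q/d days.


Cycle = 4150.3929 / 39.5369 = 104.9752

104.9752 days


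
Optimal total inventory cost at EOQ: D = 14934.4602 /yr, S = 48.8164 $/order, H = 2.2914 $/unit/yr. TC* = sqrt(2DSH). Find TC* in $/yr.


2*D*S*H = 3341074.6801
TC* = sqrt(3341074.6801) = 1827.8607

1827.8607 $/yr


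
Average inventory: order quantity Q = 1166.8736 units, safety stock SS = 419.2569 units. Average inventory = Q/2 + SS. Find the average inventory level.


Q/2 = 583.4368
Avg = 583.4368 + 419.2569 = 1002.6937

1002.6937 units


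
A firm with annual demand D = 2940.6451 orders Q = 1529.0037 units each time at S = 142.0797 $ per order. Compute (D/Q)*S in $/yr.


Number of orders = D/Q = 1.9232
Cost = 1.9232 * 142.0797 = 273.2537

273.2537 $/yr


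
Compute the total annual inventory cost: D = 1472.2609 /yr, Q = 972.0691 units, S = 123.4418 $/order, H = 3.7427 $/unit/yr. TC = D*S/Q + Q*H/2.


Ordering cost = D*S/Q = 186.9605
Holding cost = Q*H/2 = 1819.0815
TC = 186.9605 + 1819.0815 = 2006.0420

2006.0420 $/yr


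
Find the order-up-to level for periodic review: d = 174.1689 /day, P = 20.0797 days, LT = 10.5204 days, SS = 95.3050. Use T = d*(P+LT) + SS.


P + LT = 30.6001
d*(P+LT) = 174.1689 * 30.6001 = 5329.5858
T = 5329.5858 + 95.3050 = 5424.8908

5424.8908 units


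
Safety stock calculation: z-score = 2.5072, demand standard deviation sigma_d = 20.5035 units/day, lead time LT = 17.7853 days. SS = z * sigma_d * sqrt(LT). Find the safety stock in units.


sqrt(LT) = sqrt(17.7853) = 4.2173
SS = 2.5072 * 20.5035 * 4.2173 = 216.7942

216.7942 units


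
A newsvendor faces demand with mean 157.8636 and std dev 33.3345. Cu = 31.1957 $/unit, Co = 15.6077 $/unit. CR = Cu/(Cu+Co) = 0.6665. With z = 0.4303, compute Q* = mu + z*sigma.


CR = Cu/(Cu+Co) = 31.1957/(31.1957+15.6077) = 0.6665
z = 0.4303
Q* = 157.8636 + 0.4303 * 33.3345 = 172.2074

172.2074 units


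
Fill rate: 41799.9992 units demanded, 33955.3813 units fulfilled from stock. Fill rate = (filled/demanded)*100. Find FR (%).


FR = 33955.3813 / 41799.9992 * 100 = 81.2330

81.2330%


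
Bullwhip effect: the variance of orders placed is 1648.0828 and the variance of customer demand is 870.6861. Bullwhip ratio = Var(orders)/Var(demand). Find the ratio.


BW = 1648.0828 / 870.6861 = 1.8929

1.8929


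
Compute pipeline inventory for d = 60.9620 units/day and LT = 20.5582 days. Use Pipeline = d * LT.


Pipeline = 60.9620 * 20.5582 = 1253.2690

1253.2690 units


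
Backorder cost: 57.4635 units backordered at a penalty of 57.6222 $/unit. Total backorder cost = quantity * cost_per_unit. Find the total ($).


Total = 57.4635 * 57.6222 = 3311.1733

3311.1733 $


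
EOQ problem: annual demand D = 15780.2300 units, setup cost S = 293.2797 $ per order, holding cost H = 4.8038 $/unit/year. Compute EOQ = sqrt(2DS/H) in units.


2*D*S = 2 * 15780.2300 * 293.2797 = 9256042.2407
2*D*S/H = 1926816.7369
EOQ = sqrt(1926816.7369) = 1388.0982

1388.0982 units


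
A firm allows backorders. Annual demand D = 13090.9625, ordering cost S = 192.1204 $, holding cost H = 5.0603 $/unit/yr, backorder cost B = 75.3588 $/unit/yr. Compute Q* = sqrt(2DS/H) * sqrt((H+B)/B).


sqrt(2DS/H) = 997.0097
sqrt((H+B)/B) = 1.0330
Q* = 997.0097 * 1.0330 = 1029.9402

1029.9402 units


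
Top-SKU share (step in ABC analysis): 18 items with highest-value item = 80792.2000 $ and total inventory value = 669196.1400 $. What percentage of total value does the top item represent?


Top item = 80792.2000
Total = 669196.1400
Percentage = 80792.2000 / 669196.1400 * 100 = 12.0730

12.0730%


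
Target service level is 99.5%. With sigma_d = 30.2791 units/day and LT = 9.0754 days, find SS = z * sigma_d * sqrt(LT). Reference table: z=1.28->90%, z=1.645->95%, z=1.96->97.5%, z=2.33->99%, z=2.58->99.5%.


From the table, SL = 99.5% corresponds to z = 2.58
sqrt(LT) = sqrt(9.0754) = 3.0125
SS = 2.58 * 30.2791 * 3.0125 = 235.3399

235.3399 units


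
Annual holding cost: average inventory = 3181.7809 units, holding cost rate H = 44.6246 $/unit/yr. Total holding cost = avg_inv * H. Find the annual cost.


Cost = 3181.7809 * 44.6246 = 141985.7000

141985.7000 $/yr


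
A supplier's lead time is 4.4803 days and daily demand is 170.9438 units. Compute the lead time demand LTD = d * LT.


LTD = 170.9438 * 4.4803 = 765.8795

765.8795 units


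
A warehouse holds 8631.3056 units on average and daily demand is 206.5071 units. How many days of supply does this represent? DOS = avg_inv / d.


DOS = 8631.3056 / 206.5071 = 41.7967

41.7967 days


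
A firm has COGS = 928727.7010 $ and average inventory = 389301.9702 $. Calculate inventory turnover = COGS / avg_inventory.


Turnover = 928727.7010 / 389301.9702 = 2.3856

2.3856


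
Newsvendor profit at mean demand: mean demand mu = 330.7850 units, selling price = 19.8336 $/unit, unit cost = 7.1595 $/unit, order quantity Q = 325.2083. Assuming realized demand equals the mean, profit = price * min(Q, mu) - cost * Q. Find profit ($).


Sales at mu = min(325.2083, 330.7850) = 325.2083
Revenue = 19.8336 * 325.2083 = 6450.0513
Total cost = 7.1595 * 325.2083 = 2328.3288
Profit = 6450.0513 - 2328.3288 = 4121.7225

4121.7225 $


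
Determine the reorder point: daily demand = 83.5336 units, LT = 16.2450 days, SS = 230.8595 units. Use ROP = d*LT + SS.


d*LT = 83.5336 * 16.2450 = 1357.0033
ROP = 1357.0033 + 230.8595 = 1587.8628

1587.8628 units


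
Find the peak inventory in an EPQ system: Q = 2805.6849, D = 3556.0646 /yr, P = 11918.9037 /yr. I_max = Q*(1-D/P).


D/P = 0.2984
1 - D/P = 0.7016
I_max = 2805.6849 * 0.7016 = 1968.5948

1968.5948 units


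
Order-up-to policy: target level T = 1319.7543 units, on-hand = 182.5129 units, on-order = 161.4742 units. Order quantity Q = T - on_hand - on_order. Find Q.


Inventory position = OH + OO = 182.5129 + 161.4742 = 343.9871
Q = 1319.7543 - 343.9871 = 975.7672

975.7672 units


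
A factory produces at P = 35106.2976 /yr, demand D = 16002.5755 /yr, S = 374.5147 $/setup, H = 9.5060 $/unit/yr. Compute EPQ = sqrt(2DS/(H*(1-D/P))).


1 - D/P = 1 - 0.4558 = 0.5442
H*(1-D/P) = 5.1729
2DS = 11986399.5252
EPQ = sqrt(2317170.4292) = 1522.2255

1522.2255 units


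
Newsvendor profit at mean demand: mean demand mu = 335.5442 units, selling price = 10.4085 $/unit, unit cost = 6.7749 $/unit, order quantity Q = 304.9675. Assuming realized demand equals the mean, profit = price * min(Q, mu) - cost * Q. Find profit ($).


Sales at mu = min(304.9675, 335.5442) = 304.9675
Revenue = 10.4085 * 304.9675 = 3174.2542
Total cost = 6.7749 * 304.9675 = 2066.1243
Profit = 3174.2542 - 2066.1243 = 1108.1299

1108.1299 $


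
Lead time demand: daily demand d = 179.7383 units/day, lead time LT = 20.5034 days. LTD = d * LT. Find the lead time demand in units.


LTD = 179.7383 * 20.5034 = 3685.2463

3685.2463 units


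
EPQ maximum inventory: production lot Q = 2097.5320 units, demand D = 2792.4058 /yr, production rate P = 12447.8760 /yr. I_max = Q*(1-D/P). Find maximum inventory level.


D/P = 0.2243
1 - D/P = 0.7757
I_max = 2097.5320 * 0.7757 = 1626.9971

1626.9971 units


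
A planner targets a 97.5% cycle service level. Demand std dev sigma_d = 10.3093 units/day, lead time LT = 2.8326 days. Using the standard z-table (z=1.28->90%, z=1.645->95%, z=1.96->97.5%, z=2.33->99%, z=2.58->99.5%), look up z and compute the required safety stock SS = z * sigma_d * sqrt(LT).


From the table, SL = 97.5% corresponds to z = 1.96
sqrt(LT) = sqrt(2.8326) = 1.6830
SS = 1.96 * 10.3093 * 1.6830 = 34.0077

34.0077 units


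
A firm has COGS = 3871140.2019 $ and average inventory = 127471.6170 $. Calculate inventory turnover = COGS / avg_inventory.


Turnover = 3871140.2019 / 127471.6170 = 30.3686

30.3686


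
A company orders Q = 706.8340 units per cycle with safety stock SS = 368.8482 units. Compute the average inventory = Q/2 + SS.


Q/2 = 353.4170
Avg = 353.4170 + 368.8482 = 722.2652

722.2652 units


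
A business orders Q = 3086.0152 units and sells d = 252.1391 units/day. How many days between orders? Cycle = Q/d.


Cycle = 3086.0152 / 252.1391 = 12.2393

12.2393 days


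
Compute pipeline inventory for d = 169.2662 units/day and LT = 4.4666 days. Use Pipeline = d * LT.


Pipeline = 169.2662 * 4.4666 = 756.0444

756.0444 units


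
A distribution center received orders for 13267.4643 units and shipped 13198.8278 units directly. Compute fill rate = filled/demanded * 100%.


FR = 13198.8278 / 13267.4643 * 100 = 99.4827

99.4827%


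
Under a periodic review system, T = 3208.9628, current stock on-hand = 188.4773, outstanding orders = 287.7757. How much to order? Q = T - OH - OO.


Inventory position = OH + OO = 188.4773 + 287.7757 = 476.2530
Q = 3208.9628 - 476.2530 = 2732.7098

2732.7098 units


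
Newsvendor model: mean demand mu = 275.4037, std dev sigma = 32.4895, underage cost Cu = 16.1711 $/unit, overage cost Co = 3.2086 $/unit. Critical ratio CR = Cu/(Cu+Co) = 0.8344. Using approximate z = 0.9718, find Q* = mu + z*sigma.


CR = Cu/(Cu+Co) = 16.1711/(16.1711+3.2086) = 0.8344
z = 0.9718
Q* = 275.4037 + 0.9718 * 32.4895 = 306.9770

306.9770 units


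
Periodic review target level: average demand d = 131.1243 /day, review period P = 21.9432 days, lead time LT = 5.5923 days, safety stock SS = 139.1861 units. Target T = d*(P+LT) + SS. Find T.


P + LT = 27.5355
d*(P+LT) = 131.1243 * 27.5355 = 3610.5732
T = 3610.5732 + 139.1861 = 3749.7593

3749.7593 units


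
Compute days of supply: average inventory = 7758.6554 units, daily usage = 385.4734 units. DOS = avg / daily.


DOS = 7758.6554 / 385.4734 = 20.1276

20.1276 days


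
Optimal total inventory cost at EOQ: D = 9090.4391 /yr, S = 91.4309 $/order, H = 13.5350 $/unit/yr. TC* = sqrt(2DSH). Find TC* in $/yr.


2*D*S*H = 22499150.0563
TC* = sqrt(22499150.0563) = 4743.3269

4743.3269 $/yr


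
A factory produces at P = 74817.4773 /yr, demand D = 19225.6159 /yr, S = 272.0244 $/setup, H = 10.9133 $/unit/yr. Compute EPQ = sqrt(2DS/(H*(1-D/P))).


1 - D/P = 1 - 0.2570 = 0.7430
H*(1-D/P) = 8.1089
2DS = 10459673.2597
EPQ = sqrt(1289893.5437) = 1135.7348

1135.7348 units


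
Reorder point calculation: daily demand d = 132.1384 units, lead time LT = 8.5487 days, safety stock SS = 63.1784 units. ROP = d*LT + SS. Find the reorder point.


d*LT = 132.1384 * 8.5487 = 1129.6115
ROP = 1129.6115 + 63.1784 = 1192.7899

1192.7899 units


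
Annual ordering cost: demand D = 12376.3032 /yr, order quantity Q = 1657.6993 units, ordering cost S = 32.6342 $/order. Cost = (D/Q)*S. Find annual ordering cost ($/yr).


Number of orders = D/Q = 7.4660
Cost = 7.4660 * 32.6342 = 243.6454

243.6454 $/yr


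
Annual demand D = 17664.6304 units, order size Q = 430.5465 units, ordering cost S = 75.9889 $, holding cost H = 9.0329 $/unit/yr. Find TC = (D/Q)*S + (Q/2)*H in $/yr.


Ordering cost = D*S/Q = 3117.7023
Holding cost = Q*H/2 = 1944.5417
TC = 3117.7023 + 1944.5417 = 5062.2441

5062.2441 $/yr


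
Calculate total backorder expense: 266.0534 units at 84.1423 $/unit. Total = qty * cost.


Total = 266.0534 * 84.1423 = 22386.3450

22386.3450 $


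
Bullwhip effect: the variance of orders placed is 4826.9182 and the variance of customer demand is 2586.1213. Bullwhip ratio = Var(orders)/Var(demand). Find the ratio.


BW = 4826.9182 / 2586.1213 = 1.8665

1.8665


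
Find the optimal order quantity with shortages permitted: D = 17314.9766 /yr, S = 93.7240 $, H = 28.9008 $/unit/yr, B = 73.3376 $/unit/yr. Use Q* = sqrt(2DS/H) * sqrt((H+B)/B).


sqrt(2DS/H) = 335.1170
sqrt((H+B)/B) = 1.1807
Q* = 335.1170 * 1.1807 = 395.6764

395.6764 units


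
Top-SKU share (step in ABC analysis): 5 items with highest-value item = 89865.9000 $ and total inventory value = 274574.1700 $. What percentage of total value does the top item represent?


Top item = 89865.9000
Total = 274574.1700
Percentage = 89865.9000 / 274574.1700 * 100 = 32.7292

32.7292%


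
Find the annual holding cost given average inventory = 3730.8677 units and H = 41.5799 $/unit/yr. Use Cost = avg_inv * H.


Cost = 3730.8677 * 41.5799 = 155129.1059

155129.1059 $/yr


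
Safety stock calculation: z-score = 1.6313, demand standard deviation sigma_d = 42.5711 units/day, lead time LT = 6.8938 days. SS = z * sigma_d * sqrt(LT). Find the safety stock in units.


sqrt(LT) = sqrt(6.8938) = 2.6256
SS = 1.6313 * 42.5711 * 2.6256 = 182.3384

182.3384 units


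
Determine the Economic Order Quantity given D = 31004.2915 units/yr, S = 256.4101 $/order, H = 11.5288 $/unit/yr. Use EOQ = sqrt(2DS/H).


2*D*S = 2 * 31004.2915 * 256.4101 = 15899626.9679
2*D*S/H = 1379122.4558
EOQ = sqrt(1379122.4558) = 1174.3604

1174.3604 units


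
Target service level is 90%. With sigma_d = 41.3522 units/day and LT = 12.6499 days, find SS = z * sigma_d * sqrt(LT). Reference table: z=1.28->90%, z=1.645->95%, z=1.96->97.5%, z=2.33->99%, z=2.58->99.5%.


From the table, SL = 90% corresponds to z = 1.28
sqrt(LT) = sqrt(12.6499) = 3.5567
SS = 1.28 * 41.3522 * 3.5567 = 188.2574

188.2574 units


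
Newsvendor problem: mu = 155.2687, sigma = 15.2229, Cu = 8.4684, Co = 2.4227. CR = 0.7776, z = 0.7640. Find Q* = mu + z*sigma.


CR = Cu/(Cu+Co) = 8.4684/(8.4684+2.4227) = 0.7776
z = 0.7640
Q* = 155.2687 + 0.7640 * 15.2229 = 166.8990

166.8990 units


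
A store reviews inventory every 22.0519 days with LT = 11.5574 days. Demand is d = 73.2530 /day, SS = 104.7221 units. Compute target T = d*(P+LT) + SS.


P + LT = 33.6093
d*(P+LT) = 73.2530 * 33.6093 = 2461.9821
T = 2461.9821 + 104.7221 = 2566.7042

2566.7042 units


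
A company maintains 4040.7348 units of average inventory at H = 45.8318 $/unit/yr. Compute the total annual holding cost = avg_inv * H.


Cost = 4040.7348 * 45.8318 = 185194.1492

185194.1492 $/yr


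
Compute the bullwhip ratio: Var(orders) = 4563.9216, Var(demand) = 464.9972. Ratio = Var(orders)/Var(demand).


BW = 4563.9216 / 464.9972 = 9.8149

9.8149


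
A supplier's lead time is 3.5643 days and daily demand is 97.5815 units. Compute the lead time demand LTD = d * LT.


LTD = 97.5815 * 3.5643 = 347.8097

347.8097 units


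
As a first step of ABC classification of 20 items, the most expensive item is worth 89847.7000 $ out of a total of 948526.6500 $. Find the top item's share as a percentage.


Top item = 89847.7000
Total = 948526.6500
Percentage = 89847.7000 / 948526.6500 * 100 = 9.4723

9.4723%


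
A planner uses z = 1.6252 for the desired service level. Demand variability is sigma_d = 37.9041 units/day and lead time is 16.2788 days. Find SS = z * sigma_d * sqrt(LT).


sqrt(LT) = sqrt(16.2788) = 4.0347
SS = 1.6252 * 37.9041 * 4.0347 = 248.5445

248.5445 units


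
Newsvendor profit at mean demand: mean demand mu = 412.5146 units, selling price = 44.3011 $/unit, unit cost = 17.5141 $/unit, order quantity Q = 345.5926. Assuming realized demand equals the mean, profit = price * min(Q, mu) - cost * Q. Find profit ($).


Sales at mu = min(345.5926, 412.5146) = 345.5926
Revenue = 44.3011 * 345.5926 = 15310.1323
Total cost = 17.5141 * 345.5926 = 6052.7434
Profit = 15310.1323 - 6052.7434 = 9257.3890

9257.3890 $


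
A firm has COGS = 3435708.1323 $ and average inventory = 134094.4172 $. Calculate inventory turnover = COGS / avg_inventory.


Turnover = 3435708.1323 / 134094.4172 = 25.6216

25.6216


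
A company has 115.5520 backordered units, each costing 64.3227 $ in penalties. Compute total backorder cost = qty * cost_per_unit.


Total = 115.5520 * 64.3227 = 7432.6166

7432.6166 $


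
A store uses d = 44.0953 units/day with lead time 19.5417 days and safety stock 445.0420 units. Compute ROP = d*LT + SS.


d*LT = 44.0953 * 19.5417 = 861.6971
ROP = 861.6971 + 445.0420 = 1306.7391

1306.7391 units


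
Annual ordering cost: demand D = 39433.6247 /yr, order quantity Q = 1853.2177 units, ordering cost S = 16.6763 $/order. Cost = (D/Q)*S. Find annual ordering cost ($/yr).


Number of orders = D/Q = 21.2785
Cost = 21.2785 * 16.6763 = 354.8460

354.8460 $/yr


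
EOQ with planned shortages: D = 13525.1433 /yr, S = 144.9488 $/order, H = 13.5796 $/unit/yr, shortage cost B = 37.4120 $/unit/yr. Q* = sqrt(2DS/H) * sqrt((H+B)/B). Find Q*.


sqrt(2DS/H) = 537.3407
sqrt((H+B)/B) = 1.1675
Q* = 537.3407 * 1.1675 = 627.3265

627.3265 units


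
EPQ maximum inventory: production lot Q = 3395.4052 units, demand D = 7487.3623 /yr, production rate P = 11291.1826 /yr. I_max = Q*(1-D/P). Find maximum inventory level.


D/P = 0.6631
1 - D/P = 0.3369
I_max = 3395.4052 * 0.3369 = 1143.8581

1143.8581 units


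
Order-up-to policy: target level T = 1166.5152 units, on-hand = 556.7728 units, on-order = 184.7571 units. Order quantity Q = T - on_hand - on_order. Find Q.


Inventory position = OH + OO = 556.7728 + 184.7571 = 741.5299
Q = 1166.5152 - 741.5299 = 424.9853

424.9853 units


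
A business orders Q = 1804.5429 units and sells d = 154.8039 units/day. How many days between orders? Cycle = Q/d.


Cycle = 1804.5429 / 154.8039 = 11.6570

11.6570 days


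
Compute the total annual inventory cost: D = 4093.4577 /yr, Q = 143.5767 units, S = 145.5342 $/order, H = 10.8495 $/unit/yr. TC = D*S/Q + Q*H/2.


Ordering cost = D*S/Q = 4149.2672
Holding cost = Q*H/2 = 778.8677
TC = 4149.2672 + 778.8677 = 4928.1349

4928.1349 $/yr


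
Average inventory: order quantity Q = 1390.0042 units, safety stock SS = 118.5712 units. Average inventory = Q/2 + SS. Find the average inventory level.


Q/2 = 695.0021
Avg = 695.0021 + 118.5712 = 813.5733

813.5733 units


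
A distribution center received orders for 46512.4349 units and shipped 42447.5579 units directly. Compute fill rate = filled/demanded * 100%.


FR = 42447.5579 / 46512.4349 * 100 = 91.2607

91.2607%


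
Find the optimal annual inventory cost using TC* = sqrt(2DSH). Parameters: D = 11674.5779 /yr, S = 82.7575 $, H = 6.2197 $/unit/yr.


2*D*S*H = 12018436.7788
TC* = sqrt(12018436.7788) = 3466.7617

3466.7617 $/yr


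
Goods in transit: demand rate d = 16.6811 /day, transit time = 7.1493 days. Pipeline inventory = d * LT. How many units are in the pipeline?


Pipeline = 16.6811 * 7.1493 = 119.2582

119.2582 units


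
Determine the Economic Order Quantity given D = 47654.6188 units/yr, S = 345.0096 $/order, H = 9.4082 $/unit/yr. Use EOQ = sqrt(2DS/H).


2*D*S = 2 * 47654.6188 * 345.0096 = 32882601.9407
2*D*S/H = 3495100.2254
EOQ = sqrt(3495100.2254) = 1869.5187

1869.5187 units


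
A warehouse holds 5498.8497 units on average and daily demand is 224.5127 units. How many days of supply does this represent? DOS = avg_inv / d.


DOS = 5498.8497 / 224.5127 = 24.4924

24.4924 days


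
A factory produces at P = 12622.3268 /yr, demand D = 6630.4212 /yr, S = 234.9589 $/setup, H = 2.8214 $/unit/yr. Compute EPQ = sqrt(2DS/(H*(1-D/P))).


1 - D/P = 1 - 0.5253 = 0.4747
H*(1-D/P) = 1.3393
2DS = 3115752.9434
EPQ = sqrt(2326337.9715) = 1525.2337

1525.2337 units


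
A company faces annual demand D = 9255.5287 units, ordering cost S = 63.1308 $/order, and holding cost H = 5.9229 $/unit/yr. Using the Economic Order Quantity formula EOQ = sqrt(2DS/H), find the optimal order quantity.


2*D*S = 2 * 9255.5287 * 63.1308 = 1168617.8625
2*D*S/H = 197305.0132
EOQ = sqrt(197305.0132) = 444.1903

444.1903 units


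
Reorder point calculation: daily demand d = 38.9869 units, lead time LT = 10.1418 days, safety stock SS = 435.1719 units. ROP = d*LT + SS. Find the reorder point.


d*LT = 38.9869 * 10.1418 = 395.3973
ROP = 395.3973 + 435.1719 = 830.5692

830.5692 units


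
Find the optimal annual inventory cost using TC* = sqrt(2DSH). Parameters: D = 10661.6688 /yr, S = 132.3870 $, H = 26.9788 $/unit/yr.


2*D*S*H = 76159336.5879
TC* = sqrt(76159336.5879) = 8726.9317

8726.9317 $/yr


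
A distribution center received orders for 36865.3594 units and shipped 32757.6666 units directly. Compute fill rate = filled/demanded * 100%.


FR = 32757.6666 / 36865.3594 * 100 = 88.8576

88.8576%


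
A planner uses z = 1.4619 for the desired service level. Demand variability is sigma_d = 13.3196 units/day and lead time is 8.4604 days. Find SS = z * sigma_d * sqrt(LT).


sqrt(LT) = sqrt(8.4604) = 2.9087
SS = 1.4619 * 13.3196 * 2.9087 = 56.6375

56.6375 units


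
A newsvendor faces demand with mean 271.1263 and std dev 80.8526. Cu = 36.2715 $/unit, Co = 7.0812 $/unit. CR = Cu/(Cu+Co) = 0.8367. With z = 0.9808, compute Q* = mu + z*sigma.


CR = Cu/(Cu+Co) = 36.2715/(36.2715+7.0812) = 0.8367
z = 0.9808
Q* = 271.1263 + 0.9808 * 80.8526 = 350.4265

350.4265 units


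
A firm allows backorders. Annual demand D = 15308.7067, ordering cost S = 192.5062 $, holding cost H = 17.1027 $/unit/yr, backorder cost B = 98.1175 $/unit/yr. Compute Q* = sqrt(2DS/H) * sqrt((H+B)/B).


sqrt(2DS/H) = 587.0489
sqrt((H+B)/B) = 1.0837
Q* = 587.0489 * 1.0837 = 636.1585

636.1585 units


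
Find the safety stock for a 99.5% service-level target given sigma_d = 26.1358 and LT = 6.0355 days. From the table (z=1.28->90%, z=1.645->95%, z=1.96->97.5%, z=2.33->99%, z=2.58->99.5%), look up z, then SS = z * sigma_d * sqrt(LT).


From the table, SL = 99.5% corresponds to z = 2.58
sqrt(LT) = sqrt(6.0355) = 2.4567
SS = 2.58 * 26.1358 * 2.4567 = 165.6579

165.6579 units


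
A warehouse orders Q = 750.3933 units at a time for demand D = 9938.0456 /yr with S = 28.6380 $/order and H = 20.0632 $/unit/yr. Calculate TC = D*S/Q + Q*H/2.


Ordering cost = D*S/Q = 379.2754
Holding cost = Q*H/2 = 7527.6454
TC = 379.2754 + 7527.6454 = 7906.9209

7906.9209 $/yr


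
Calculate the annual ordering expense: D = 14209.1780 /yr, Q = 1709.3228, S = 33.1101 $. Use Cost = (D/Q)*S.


Number of orders = D/Q = 8.3128
Cost = 8.3128 * 33.1101 = 275.2361

275.2361 $/yr


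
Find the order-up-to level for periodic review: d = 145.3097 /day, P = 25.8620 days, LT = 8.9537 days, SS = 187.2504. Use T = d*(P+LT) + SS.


P + LT = 34.8157
d*(P+LT) = 145.3097 * 34.8157 = 5059.0589
T = 5059.0589 + 187.2504 = 5246.3093

5246.3093 units


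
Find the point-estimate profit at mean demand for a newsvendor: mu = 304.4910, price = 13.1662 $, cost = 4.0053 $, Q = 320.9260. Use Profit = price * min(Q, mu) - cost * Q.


Sales at mu = min(320.9260, 304.4910) = 304.4910
Revenue = 13.1662 * 304.4910 = 4008.9894
Total cost = 4.0053 * 320.9260 = 1285.4049
Profit = 4008.9894 - 1285.4049 = 2723.5845

2723.5845 $


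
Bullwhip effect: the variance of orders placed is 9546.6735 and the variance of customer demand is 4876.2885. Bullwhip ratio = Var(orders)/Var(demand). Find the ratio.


BW = 9546.6735 / 4876.2885 = 1.9578

1.9578


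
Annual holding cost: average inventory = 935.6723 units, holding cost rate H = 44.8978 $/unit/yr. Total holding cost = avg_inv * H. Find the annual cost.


Cost = 935.6723 * 44.8978 = 42009.6278

42009.6278 $/yr


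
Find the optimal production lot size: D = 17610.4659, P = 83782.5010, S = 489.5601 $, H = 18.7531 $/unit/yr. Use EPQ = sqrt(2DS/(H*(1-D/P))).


1 - D/P = 1 - 0.2102 = 0.7898
H*(1-D/P) = 14.8113
2DS = 17242762.8941
EPQ = sqrt(1164159.8463) = 1078.9624

1078.9624 units


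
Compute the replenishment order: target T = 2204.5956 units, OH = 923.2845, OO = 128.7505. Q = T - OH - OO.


Inventory position = OH + OO = 923.2845 + 128.7505 = 1052.0350
Q = 2204.5956 - 1052.0350 = 1152.5606

1152.5606 units


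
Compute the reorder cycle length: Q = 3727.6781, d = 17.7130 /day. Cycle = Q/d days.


Cycle = 3727.6781 / 17.7130 = 210.4487

210.4487 days


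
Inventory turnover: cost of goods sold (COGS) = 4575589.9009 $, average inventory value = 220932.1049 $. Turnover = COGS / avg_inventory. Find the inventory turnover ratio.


Turnover = 4575589.9009 / 220932.1049 = 20.7104

20.7104


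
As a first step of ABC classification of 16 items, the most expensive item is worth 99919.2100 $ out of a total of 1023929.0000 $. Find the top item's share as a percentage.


Top item = 99919.2100
Total = 1023929.0000
Percentage = 99919.2100 / 1023929.0000 * 100 = 9.7584

9.7584%


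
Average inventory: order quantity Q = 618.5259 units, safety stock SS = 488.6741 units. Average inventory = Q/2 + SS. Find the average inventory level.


Q/2 = 309.2629
Avg = 309.2629 + 488.6741 = 797.9370

797.9370 units


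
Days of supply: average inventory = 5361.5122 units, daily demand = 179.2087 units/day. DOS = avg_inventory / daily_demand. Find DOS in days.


DOS = 5361.5122 / 179.2087 = 29.9177

29.9177 days


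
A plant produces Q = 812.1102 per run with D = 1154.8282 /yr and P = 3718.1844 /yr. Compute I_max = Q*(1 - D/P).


D/P = 0.3106
1 - D/P = 0.6894
I_max = 812.1102 * 0.6894 = 559.8775

559.8775 units


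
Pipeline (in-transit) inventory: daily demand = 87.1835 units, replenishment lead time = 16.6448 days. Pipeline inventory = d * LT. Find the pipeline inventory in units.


Pipeline = 87.1835 * 16.6448 = 1451.1519

1451.1519 units


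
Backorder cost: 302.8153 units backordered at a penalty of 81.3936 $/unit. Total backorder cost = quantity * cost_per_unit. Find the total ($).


Total = 302.8153 * 81.3936 = 24647.2274

24647.2274 $


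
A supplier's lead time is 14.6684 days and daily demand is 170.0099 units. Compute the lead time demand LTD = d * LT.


LTD = 170.0099 * 14.6684 = 2493.7732

2493.7732 units


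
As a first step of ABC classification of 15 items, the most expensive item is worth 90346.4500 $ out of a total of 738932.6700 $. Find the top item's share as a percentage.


Top item = 90346.4500
Total = 738932.6700
Percentage = 90346.4500 / 738932.6700 * 100 = 12.2266

12.2266%


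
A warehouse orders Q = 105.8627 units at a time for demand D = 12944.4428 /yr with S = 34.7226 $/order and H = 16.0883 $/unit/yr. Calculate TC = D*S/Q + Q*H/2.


Ordering cost = D*S/Q = 4245.7325
Holding cost = Q*H/2 = 851.5754
TC = 4245.7325 + 851.5754 = 5097.3080

5097.3080 $/yr


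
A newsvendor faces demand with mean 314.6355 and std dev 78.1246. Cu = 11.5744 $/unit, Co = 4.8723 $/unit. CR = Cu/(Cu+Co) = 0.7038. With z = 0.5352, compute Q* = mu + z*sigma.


CR = Cu/(Cu+Co) = 11.5744/(11.5744+4.8723) = 0.7038
z = 0.5352
Q* = 314.6355 + 0.5352 * 78.1246 = 356.4478

356.4478 units


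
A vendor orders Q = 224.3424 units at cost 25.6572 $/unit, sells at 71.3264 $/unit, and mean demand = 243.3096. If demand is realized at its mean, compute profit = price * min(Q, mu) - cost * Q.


Sales at mu = min(224.3424, 243.3096) = 224.3424
Revenue = 71.3264 * 224.3424 = 16001.5358
Total cost = 25.6572 * 224.3424 = 5755.9978
Profit = 16001.5358 - 5755.9978 = 10245.5379

10245.5379 $


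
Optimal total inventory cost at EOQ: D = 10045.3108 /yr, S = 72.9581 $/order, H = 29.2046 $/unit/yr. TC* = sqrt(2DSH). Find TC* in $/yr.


2*D*S*H = 42807331.0873
TC* = sqrt(42807331.0873) = 6542.7312

6542.7312 $/yr


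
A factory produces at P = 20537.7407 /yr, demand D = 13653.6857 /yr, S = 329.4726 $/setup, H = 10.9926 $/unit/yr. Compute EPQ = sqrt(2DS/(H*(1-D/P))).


1 - D/P = 1 - 0.6648 = 0.3352
H*(1-D/P) = 3.6846
2DS = 8997030.6543
EPQ = sqrt(2441783.2485) = 1562.6206

1562.6206 units


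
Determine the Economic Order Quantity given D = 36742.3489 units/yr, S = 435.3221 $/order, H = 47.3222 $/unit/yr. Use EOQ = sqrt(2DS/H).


2*D*S = 2 * 36742.3489 * 435.3221 = 31989512.9642
2*D*S/H = 675993.7823
EOQ = sqrt(675993.7823) = 822.1884

822.1884 units


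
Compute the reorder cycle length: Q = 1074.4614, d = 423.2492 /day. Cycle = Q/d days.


Cycle = 1074.4614 / 423.2492 = 2.5386

2.5386 days


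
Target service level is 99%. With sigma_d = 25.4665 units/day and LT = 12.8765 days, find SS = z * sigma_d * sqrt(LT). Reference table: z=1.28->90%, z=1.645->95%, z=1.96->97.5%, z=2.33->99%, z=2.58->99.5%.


From the table, SL = 99% corresponds to z = 2.33
sqrt(LT) = sqrt(12.8765) = 3.5884
SS = 2.33 * 25.4665 * 3.5884 = 212.9237

212.9237 units


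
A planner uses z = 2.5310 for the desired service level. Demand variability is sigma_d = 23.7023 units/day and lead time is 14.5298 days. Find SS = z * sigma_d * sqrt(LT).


sqrt(LT) = sqrt(14.5298) = 3.8118
SS = 2.5310 * 23.7023 * 3.8118 = 228.6717

228.6717 units


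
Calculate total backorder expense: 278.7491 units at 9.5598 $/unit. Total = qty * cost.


Total = 278.7491 * 9.5598 = 2664.7856

2664.7856 $


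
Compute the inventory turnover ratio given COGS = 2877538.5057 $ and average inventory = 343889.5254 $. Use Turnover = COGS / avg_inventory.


Turnover = 2877538.5057 / 343889.5254 = 8.3676

8.3676


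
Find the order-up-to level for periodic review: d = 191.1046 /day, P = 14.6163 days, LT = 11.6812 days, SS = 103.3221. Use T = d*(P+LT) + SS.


P + LT = 26.2975
d*(P+LT) = 191.1046 * 26.2975 = 5025.5732
T = 5025.5732 + 103.3221 = 5128.8953

5128.8953 units


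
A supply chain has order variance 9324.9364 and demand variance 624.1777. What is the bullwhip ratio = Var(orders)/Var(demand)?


BW = 9324.9364 / 624.1777 = 14.9396

14.9396


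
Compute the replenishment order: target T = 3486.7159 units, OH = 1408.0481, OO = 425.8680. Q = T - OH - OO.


Inventory position = OH + OO = 1408.0481 + 425.8680 = 1833.9161
Q = 3486.7159 - 1833.9161 = 1652.7998

1652.7998 units


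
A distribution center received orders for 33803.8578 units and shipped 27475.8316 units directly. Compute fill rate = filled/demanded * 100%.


FR = 27475.8316 / 33803.8578 * 100 = 81.2802

81.2802%


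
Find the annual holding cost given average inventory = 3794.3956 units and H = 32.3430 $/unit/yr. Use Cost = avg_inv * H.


Cost = 3794.3956 * 32.3430 = 122722.1369

122722.1369 $/yr


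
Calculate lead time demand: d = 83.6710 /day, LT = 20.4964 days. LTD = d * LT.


LTD = 83.6710 * 20.4964 = 1714.9543

1714.9543 units


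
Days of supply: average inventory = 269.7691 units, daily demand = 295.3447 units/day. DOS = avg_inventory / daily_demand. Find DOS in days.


DOS = 269.7691 / 295.3447 = 0.9134

0.9134 days


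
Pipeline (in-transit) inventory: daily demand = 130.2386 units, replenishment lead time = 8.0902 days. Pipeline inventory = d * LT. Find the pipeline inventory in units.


Pipeline = 130.2386 * 8.0902 = 1053.6563

1053.6563 units


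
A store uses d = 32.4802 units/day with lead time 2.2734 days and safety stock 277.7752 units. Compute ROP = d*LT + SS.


d*LT = 32.4802 * 2.2734 = 73.8405
ROP = 73.8405 + 277.7752 = 351.6157

351.6157 units


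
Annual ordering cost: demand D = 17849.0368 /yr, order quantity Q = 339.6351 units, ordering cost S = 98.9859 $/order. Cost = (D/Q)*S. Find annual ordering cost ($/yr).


Number of orders = D/Q = 52.5536
Cost = 52.5536 * 98.9859 = 5202.0624

5202.0624 $/yr


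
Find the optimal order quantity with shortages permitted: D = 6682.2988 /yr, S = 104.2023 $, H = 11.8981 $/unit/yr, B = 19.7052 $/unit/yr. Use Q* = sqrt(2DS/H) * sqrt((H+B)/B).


sqrt(2DS/H) = 342.1195
sqrt((H+B)/B) = 1.2664
Q* = 342.1195 * 1.2664 = 433.2650

433.2650 units


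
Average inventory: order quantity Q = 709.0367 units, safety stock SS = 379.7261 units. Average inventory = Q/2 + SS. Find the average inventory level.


Q/2 = 354.5183
Avg = 354.5183 + 379.7261 = 734.2444

734.2444 units


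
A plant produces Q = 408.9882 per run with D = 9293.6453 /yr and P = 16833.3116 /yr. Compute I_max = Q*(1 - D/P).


D/P = 0.5521
1 - D/P = 0.4479
I_max = 408.9882 * 0.4479 = 183.1864

183.1864 units


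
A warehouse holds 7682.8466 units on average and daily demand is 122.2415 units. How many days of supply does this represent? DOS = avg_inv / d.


DOS = 7682.8466 / 122.2415 = 62.8497

62.8497 days


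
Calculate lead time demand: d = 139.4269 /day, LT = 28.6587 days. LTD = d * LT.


LTD = 139.4269 * 28.6587 = 3995.7937

3995.7937 units


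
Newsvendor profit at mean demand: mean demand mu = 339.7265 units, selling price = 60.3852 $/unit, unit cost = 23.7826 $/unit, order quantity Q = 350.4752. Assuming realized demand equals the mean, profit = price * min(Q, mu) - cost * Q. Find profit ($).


Sales at mu = min(350.4752, 339.7265) = 339.7265
Revenue = 60.3852 * 339.7265 = 20514.4526
Total cost = 23.7826 * 350.4752 = 8335.2115
Profit = 20514.4526 - 8335.2115 = 12179.2412

12179.2412 $


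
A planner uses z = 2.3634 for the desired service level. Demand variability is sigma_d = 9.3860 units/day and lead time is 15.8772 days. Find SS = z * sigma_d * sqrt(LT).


sqrt(LT) = sqrt(15.8772) = 3.9846
SS = 2.3634 * 9.3860 * 3.9846 = 88.3903

88.3903 units


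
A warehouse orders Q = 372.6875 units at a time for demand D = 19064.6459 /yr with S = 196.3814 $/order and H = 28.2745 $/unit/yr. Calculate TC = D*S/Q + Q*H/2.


Ordering cost = D*S/Q = 10045.7940
Holding cost = Q*H/2 = 5268.7764
TC = 10045.7940 + 5268.7764 = 15314.5704

15314.5704 $/yr


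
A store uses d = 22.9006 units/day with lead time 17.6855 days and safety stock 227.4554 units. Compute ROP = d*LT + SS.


d*LT = 22.9006 * 17.6855 = 405.0086
ROP = 405.0086 + 227.4554 = 632.4640

632.4640 units


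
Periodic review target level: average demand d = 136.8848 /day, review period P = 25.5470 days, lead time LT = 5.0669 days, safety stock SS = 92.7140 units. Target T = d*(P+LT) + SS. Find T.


P + LT = 30.6139
d*(P+LT) = 136.8848 * 30.6139 = 4190.5776
T = 4190.5776 + 92.7140 = 4283.2916

4283.2916 units


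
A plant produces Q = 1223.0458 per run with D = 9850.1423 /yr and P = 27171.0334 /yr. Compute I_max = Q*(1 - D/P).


D/P = 0.3625
1 - D/P = 0.6375
I_max = 1223.0458 * 0.6375 = 779.6628

779.6628 units


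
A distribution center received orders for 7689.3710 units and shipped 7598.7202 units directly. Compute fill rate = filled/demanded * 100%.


FR = 7598.7202 / 7689.3710 * 100 = 98.8211

98.8211%


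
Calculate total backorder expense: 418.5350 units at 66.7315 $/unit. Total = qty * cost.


Total = 418.5350 * 66.7315 = 27929.4684

27929.4684 $


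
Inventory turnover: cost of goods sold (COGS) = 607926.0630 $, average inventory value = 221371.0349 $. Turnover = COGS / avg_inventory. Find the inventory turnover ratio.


Turnover = 607926.0630 / 221371.0349 = 2.7462

2.7462


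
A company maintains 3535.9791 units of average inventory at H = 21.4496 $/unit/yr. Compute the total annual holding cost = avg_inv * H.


Cost = 3535.9791 * 21.4496 = 75845.3373

75845.3373 $/yr


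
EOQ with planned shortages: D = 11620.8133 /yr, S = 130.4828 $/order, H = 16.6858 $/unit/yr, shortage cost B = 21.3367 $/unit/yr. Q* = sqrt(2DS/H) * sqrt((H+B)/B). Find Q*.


sqrt(2DS/H) = 426.3207
sqrt((H+B)/B) = 1.3349
Q* = 426.3207 * 1.3349 = 569.1059

569.1059 units


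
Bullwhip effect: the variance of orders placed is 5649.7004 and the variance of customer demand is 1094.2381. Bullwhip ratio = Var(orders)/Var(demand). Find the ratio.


BW = 5649.7004 / 1094.2381 = 5.1631

5.1631


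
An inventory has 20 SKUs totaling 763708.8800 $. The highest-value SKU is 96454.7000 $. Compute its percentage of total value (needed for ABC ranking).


Top item = 96454.7000
Total = 763708.8800
Percentage = 96454.7000 / 763708.8800 * 100 = 12.6298

12.6298%


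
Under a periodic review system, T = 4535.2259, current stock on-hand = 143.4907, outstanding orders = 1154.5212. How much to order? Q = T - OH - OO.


Inventory position = OH + OO = 143.4907 + 1154.5212 = 1298.0119
Q = 4535.2259 - 1298.0119 = 3237.2140

3237.2140 units
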